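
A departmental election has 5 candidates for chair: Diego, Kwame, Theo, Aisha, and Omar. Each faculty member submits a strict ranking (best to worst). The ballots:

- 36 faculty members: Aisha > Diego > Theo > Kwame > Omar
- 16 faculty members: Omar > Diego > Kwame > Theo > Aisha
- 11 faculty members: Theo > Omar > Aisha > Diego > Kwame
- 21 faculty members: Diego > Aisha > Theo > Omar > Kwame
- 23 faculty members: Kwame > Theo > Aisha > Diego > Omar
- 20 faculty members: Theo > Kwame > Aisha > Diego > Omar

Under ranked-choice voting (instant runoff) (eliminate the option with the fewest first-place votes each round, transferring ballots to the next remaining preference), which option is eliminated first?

Round 1: Diego 21, Kwame 23, Theo 31, Aisha 36, Omar 16. Eliminate Omar.

Omar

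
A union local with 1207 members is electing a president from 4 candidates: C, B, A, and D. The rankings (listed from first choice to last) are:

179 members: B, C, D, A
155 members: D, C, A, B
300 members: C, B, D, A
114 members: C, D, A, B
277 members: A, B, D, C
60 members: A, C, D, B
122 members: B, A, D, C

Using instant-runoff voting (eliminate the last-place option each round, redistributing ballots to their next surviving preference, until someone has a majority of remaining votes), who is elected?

Round 1: C 414, B 301, A 337, D 155. Eliminate D.
Round 2: C 569, B 301, A 337. Eliminate B.
Round 3: C 748, A 459. C has a majority.

C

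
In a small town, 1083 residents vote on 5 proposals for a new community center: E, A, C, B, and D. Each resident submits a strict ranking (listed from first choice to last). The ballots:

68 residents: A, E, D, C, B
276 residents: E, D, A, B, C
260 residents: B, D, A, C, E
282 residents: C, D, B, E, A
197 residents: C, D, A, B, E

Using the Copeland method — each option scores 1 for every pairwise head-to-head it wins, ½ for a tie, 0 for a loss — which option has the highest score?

D

E: beats A; loses to C, B, and D → score 1.
A: beats C; loses to E, B, and D → score 1.
C: beats E and B; loses to A and D → score 2.
B: beats E and A; loses to C and D → score 2.
D: beats E, A, C, and B → score 4.
D has the best pairwise record.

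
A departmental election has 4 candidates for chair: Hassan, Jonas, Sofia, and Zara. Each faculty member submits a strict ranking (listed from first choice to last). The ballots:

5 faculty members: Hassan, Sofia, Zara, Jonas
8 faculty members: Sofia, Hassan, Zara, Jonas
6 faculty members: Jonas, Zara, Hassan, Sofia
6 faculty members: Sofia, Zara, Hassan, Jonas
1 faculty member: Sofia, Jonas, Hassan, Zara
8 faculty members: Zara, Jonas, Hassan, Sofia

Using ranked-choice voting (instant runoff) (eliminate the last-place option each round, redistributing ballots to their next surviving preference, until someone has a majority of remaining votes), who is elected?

Round 1: Hassan 5, Jonas 6, Sofia 15, Zara 8. Eliminate Hassan.
Round 2: Jonas 6, Sofia 20, Zara 8. Sofia has a majority.

Sofia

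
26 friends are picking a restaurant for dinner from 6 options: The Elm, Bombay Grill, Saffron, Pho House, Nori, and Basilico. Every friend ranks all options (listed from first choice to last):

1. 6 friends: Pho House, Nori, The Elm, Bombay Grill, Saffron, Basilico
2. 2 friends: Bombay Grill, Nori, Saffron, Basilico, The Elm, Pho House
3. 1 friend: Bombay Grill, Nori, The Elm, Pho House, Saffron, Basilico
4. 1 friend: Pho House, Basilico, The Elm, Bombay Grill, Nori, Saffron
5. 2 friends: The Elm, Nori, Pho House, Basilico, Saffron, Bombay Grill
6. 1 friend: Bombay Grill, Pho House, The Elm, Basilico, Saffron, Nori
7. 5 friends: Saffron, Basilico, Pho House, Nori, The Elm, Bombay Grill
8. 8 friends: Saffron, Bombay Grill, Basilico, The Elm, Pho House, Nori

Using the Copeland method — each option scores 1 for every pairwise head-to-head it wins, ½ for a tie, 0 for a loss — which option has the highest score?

Saffron

The Elm: beats Bombay Grill; ties Pho House; loses to Saffron, Nori, and Basilico → score 1.5.
Bombay Grill: beats Basilico; ties Nori; loses to The Elm, Saffron, and Pho House → score 1.5.
Saffron: beats The Elm, Bombay Grill, Pho House, Nori, and Basilico → score 5.
Pho House: beats Bombay Grill and Nori; ties The Elm; loses to Saffron and Basilico → score 2.5.
Nori: beats The Elm; ties Bombay Grill; loses to Saffron, Pho House, and Basilico → score 1.5.
Basilico: beats The Elm, Pho House, and Nori; loses to Bombay Grill and Saffron → score 3.
Saffron has the best pairwise record.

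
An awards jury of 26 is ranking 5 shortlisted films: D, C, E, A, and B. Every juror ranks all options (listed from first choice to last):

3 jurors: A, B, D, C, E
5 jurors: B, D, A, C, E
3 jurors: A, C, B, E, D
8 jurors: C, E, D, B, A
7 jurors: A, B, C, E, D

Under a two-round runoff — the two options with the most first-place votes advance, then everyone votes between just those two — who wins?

A

Round 1 first-place votes: D 0, C 8, E 0, A 13, B 5.
A and C advance.
Runoff: A is preferred to C by 18 voters; C by 8.
A wins the runoff.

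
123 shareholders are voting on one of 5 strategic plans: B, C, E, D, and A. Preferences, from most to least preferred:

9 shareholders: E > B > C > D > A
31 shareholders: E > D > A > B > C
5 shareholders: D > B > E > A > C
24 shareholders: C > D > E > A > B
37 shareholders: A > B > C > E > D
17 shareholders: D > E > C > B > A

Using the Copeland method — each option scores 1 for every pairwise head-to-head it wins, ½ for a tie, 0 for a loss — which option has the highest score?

E

B: beats C; loses to E, D, and A → score 1.
C: beats D; loses to B, E, and A → score 1.
E: beats B, C, D, and A → score 4.
D: beats B and A; loses to C and E → score 2.
A: beats B and C; loses to E and D → score 2.
E has the best pairwise record.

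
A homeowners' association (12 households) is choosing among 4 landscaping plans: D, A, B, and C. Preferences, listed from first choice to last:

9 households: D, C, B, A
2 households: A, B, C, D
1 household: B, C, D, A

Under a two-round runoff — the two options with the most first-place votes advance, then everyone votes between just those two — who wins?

D

Round 1 first-place votes: D 9, A 2, B 1, C 0.
D and A advance.
Runoff: D is preferred to A by 10 voters; A by 2.
D wins the runoff.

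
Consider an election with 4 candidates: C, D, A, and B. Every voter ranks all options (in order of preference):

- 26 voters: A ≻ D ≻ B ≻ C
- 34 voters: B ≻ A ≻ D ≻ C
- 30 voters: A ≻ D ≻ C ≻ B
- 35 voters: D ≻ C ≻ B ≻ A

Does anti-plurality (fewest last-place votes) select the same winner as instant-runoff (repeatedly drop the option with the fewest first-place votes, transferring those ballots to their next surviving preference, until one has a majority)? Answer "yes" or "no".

no

Anti-plurality — last-place votes: C 60, D 0, A 35, B 30. Winner: D.
Instant-runoff — R1 C 0, D 35, A 56, B 34 (C out); R2 D 35, A 56, B 34 (B out); R3 D 35, A 90 (A winner). Winner: A.
The two methods disagree.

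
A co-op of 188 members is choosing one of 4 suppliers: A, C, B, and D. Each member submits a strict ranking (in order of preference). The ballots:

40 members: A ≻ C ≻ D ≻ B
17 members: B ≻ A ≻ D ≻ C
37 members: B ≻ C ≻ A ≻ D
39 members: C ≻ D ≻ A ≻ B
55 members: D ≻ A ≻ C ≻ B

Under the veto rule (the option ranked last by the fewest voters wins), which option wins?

A

Last-place votes: A 0, C 17, B 134, D 37.
A is ranked last by the fewest voters, so A wins.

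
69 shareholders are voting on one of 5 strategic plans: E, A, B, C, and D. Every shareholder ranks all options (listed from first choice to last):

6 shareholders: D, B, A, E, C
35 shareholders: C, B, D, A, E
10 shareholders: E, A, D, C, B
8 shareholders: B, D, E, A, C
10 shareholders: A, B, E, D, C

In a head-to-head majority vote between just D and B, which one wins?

Voters preferring D to B: 16; preferring B to D: 53.
B wins the head-to-head.

B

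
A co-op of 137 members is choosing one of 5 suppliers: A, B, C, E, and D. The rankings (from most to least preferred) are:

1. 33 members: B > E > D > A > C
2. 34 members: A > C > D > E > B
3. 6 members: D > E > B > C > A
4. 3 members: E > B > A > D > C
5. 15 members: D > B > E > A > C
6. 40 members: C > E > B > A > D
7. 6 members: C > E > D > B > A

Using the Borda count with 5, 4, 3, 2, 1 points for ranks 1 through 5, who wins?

E

A: 33·2 + 34·5 + 6·1 + 3·3 + 15·2 + 40·2 + 6·1 = 367
B: 33·5 + 34·1 + 6·3 + 3·4 + 15·4 + 40·3 + 6·2 = 421
C: 33·1 + 34·4 + 6·2 + 3·1 + 15·1 + 40·5 + 6·5 = 429
E: 33·4 + 34·2 + 6·4 + 3·5 + 15·3 + 40·4 + 6·4 = 468
D: 33·3 + 34·3 + 6·5 + 3·2 + 15·5 + 40·1 + 6·3 = 370
E has the highest Borda score (468).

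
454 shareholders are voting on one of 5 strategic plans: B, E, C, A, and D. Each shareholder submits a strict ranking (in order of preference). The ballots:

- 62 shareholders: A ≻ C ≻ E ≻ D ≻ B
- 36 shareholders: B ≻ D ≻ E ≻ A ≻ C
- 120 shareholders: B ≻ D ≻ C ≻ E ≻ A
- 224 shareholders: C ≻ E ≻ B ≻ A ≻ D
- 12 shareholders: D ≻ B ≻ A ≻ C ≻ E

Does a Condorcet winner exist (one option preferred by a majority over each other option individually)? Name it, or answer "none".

C vs B: 286–168 for C.
C vs E: 418–36 for C.
C vs A: 344–110 for C.
C vs D: 286–168 for C.
C beats every other option head-to-head.

C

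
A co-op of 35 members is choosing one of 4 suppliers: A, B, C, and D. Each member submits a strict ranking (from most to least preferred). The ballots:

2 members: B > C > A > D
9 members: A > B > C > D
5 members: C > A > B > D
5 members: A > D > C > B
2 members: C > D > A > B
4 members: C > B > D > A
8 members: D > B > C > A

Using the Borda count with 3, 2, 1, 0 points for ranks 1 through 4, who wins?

A: 2·1 + 9·3 + 5·2 + 5·3 + 2·1 + 4·0 + 8·0 = 56
B: 2·3 + 9·2 + 5·1 + 5·0 + 2·0 + 4·2 + 8·2 = 53
C: 2·2 + 9·1 + 5·3 + 5·1 + 2·3 + 4·3 + 8·1 = 59
D: 2·0 + 9·0 + 5·0 + 5·2 + 2·2 + 4·1 + 8·3 = 42
C has the highest Borda score (59).

C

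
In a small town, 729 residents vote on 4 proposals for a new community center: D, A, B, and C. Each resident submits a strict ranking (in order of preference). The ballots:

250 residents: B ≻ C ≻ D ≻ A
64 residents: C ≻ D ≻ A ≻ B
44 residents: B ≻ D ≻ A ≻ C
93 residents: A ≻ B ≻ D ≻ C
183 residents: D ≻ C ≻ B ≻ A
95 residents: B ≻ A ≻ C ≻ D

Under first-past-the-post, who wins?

First-place votes: D 183, A 93, B 389, C 64.
B has the most first-place votes.

B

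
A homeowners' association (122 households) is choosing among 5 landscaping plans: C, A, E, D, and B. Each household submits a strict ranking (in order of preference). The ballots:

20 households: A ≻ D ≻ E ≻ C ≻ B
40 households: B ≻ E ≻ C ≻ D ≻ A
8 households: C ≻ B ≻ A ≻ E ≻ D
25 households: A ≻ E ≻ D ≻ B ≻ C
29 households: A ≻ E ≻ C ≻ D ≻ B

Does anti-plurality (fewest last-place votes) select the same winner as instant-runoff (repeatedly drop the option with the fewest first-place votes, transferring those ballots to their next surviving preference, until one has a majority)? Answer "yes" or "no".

no

Anti-plurality — last-place votes: C 25, A 40, E 0, D 8, B 49. Winner: E.
Instant-runoff — R1 C 8, A 74, E 0, D 0, B 40 (A winner). Winner: A.
The two methods disagree.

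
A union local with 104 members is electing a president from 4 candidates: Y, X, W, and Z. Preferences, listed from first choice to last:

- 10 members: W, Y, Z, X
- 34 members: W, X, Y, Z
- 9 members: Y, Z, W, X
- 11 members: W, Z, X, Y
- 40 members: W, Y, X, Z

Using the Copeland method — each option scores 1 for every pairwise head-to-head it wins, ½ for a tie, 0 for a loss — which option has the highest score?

W

Y: beats X and Z; loses to W → score 2.
X: beats Z; loses to Y and W → score 1.
W: beats Y, X, and Z → score 3.
Z: loses to Y, X, and W → score 0.
W has the best pairwise record.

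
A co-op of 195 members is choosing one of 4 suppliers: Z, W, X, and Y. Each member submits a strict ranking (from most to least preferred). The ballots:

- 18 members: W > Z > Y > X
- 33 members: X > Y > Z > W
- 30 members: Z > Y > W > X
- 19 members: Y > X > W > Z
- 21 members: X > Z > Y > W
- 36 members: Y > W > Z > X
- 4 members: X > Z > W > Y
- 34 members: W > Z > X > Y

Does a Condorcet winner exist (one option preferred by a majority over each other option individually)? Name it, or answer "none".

Checking pairwise contests:
W beats Z 107–88.
Y beats W 139–56.
Z beats X 118–77.
Z beats Y 107–88.
Every option loses at least one head-to-head, so there is no Condorcet winner.

none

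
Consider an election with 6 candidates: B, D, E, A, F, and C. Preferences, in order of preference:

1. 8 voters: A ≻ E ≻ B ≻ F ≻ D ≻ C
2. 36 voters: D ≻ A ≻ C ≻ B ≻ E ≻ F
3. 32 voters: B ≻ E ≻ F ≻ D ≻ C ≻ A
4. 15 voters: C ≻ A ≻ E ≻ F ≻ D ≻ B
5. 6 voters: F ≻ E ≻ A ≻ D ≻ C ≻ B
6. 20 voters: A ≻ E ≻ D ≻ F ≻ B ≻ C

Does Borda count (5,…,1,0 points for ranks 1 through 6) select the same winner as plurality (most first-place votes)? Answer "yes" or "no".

no

Borda — scores: B 276, D 339, E 345, A 362, F 212, C 221. Winner: A.
Plurality — first-place votes: B 32, D 36, E 0, A 28, F 6, C 15. Winner: D.
The two methods disagree.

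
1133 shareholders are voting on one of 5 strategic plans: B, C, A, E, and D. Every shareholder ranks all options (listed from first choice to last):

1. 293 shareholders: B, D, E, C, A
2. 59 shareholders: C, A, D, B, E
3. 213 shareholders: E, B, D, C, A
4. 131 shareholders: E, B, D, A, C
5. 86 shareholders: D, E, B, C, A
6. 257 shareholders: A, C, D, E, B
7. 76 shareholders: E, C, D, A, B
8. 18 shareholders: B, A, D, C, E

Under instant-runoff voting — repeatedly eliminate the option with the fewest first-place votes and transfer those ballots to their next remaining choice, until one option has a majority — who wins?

Round 1: B 311, C 59, A 257, E 420, D 86. Eliminate C.
Round 2: B 311, A 316, E 420, D 86. Eliminate D.
Round 3: B 311, A 316, E 506. Eliminate B.
Round 4: A 334, E 799. E has a majority.

E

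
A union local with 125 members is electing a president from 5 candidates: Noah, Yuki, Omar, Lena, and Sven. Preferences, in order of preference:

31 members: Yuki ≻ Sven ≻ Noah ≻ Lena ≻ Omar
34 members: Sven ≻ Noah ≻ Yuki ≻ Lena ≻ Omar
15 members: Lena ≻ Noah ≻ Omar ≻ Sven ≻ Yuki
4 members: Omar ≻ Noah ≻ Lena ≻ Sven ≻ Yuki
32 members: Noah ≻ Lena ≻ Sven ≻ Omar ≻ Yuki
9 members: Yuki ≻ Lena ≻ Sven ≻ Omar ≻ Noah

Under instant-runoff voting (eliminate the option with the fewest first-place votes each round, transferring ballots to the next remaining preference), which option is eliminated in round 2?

Lena

Round 1: Noah 32, Yuki 40, Omar 4, Lena 15, Sven 34. Eliminate Omar.
Round 2: Noah 36, Yuki 40, Lena 15, Sven 34. Eliminate Lena.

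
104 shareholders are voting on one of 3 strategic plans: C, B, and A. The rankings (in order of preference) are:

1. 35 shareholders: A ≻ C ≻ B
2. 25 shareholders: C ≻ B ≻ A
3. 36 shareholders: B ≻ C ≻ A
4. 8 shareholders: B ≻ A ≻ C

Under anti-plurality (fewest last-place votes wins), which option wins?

C

Last-place votes: C 8, B 35, A 61.
C is ranked last by the fewest voters, so C wins.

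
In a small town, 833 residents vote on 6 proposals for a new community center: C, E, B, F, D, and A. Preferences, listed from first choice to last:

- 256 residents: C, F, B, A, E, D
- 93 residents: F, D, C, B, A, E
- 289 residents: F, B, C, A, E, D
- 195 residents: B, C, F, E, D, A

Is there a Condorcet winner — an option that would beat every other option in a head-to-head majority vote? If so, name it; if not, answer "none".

Checking pairwise contests:
B beats C 484–349.
C beats E 833–0.
F beats B 638–195.
C beats F 451–382.
C beats D 740–93.
C beats A 833–0.
Every option loses at least one head-to-head, so there is no Condorcet winner.

none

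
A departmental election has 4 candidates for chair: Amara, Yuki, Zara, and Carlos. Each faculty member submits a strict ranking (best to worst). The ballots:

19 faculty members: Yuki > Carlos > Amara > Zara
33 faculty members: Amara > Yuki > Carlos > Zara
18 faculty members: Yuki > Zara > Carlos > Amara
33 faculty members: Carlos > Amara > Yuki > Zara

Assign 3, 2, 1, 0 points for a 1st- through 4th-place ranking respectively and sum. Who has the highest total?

Amara: 19·1 + 33·3 + 18·0 + 33·2 = 184
Yuki: 19·3 + 33·2 + 18·3 + 33·1 = 210
Zara: 19·0 + 33·0 + 18·2 + 33·0 = 36
Carlos: 19·2 + 33·1 + 18·1 + 33·3 = 188
Yuki has the highest Borda score (210).

Yuki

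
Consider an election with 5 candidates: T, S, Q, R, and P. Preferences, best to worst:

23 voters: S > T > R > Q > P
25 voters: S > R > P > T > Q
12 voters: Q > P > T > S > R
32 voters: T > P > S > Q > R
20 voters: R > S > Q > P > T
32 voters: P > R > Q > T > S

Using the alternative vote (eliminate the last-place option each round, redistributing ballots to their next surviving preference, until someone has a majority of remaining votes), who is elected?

Round 1: T 32, S 48, Q 12, R 20, P 32. Eliminate Q.
Round 2: T 32, S 48, R 20, P 44. Eliminate R.
Round 3: T 32, S 68, P 44. Eliminate T.
Round 4: S 68, P 76. P has a majority.

P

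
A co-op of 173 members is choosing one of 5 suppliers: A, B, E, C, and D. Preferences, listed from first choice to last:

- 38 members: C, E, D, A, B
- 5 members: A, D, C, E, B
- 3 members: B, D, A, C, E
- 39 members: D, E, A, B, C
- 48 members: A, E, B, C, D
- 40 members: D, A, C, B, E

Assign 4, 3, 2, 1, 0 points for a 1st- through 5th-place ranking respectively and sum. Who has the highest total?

A: 38·1 + 5·4 + 3·2 + 39·2 + 48·4 + 40·3 = 454
B: 38·0 + 5·0 + 3·4 + 39·1 + 48·2 + 40·1 = 187
E: 38·3 + 5·1 + 3·0 + 39·3 + 48·3 + 40·0 = 380
C: 38·4 + 5·2 + 3·1 + 39·0 + 48·1 + 40·2 = 293
D: 38·2 + 5·3 + 3·3 + 39·4 + 48·0 + 40·4 = 416
A has the highest Borda score (454).

A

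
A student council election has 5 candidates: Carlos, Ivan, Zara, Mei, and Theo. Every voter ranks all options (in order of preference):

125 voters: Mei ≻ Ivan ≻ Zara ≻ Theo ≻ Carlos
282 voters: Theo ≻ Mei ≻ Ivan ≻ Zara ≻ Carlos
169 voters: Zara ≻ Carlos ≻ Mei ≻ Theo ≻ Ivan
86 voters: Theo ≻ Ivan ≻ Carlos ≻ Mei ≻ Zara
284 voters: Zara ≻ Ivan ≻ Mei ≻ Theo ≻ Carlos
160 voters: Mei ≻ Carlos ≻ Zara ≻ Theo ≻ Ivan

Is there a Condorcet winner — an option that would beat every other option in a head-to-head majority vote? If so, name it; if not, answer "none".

Mei vs Carlos: 851–255 for Mei.
Mei vs Ivan: 736–370 for Mei.
Mei vs Zara: 653–453 for Mei.
Mei vs Theo: 738–368 for Mei.
Mei beats every other option head-to-head.

Mei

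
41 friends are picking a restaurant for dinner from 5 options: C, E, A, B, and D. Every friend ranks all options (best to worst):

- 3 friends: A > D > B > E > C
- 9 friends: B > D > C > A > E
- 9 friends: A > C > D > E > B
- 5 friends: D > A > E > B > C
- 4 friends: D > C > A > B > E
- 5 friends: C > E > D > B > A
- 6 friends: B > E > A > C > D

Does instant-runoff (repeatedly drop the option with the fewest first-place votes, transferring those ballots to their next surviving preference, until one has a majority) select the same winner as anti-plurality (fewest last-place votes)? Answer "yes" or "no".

Instant-runoff — R1 C 5, E 0, A 12, B 15, D 9 (E out); R2 C 5, A 12, B 15, D 9 (C out); R3 A 12, B 15, D 14 (A out); R4 B 15, D 26 (D winner). Winner: D.
Anti-plurality — last-place votes: C 8, E 13, A 5, B 9, D 6. Winner: A.
The two methods disagree.

no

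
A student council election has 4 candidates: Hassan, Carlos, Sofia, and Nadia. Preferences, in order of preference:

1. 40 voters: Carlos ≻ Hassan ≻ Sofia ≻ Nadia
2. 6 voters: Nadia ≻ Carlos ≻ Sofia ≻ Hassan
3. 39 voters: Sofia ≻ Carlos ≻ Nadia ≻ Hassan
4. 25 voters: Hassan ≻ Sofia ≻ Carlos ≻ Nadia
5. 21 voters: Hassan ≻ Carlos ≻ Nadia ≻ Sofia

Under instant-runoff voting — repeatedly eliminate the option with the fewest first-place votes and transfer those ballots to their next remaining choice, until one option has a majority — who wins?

Round 1: Hassan 46, Carlos 40, Sofia 39, Nadia 6. Eliminate Nadia.
Round 2: Hassan 46, Carlos 46, Sofia 39. Eliminate Sofia.
Round 3: Hassan 46, Carlos 85. Carlos has a majority.

Carlos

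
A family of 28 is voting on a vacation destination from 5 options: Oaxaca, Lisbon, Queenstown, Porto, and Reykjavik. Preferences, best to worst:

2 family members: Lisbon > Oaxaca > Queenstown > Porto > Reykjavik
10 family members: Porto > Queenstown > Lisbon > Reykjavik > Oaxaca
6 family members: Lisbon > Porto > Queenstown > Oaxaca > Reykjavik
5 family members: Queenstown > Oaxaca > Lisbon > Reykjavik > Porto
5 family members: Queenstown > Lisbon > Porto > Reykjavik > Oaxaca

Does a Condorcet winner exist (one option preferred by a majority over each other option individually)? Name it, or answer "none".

none

Checking pairwise contests:
Lisbon beats Oaxaca 23–5.
Queenstown beats Lisbon 20–8.
Porto beats Queenstown 16–12.
Lisbon beats Porto 18–10.
Lisbon beats Reykjavik 28–0.
Every option loses at least one head-to-head, so there is no Condorcet winner.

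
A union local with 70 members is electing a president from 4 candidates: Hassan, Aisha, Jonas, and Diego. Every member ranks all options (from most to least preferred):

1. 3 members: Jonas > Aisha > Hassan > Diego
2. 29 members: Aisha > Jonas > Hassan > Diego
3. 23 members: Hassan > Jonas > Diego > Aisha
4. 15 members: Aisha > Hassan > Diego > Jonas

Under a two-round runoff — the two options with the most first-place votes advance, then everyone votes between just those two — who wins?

Aisha

Round 1 first-place votes: Hassan 23, Aisha 44, Jonas 3, Diego 0.
Aisha and Hassan advance.
Runoff: Aisha is preferred to Hassan by 47 voters; Hassan by 23.
Aisha wins the runoff.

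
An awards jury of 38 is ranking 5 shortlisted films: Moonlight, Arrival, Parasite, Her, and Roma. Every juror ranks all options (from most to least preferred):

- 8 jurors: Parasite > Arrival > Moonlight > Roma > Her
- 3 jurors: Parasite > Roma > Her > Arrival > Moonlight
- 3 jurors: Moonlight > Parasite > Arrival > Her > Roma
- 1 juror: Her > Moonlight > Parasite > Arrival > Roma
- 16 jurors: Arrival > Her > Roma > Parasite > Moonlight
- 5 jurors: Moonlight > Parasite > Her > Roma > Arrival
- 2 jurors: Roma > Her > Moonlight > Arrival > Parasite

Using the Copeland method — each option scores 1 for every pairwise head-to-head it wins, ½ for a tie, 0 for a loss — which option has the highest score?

Parasite

Moonlight: loses to Arrival, Parasite, Her, and Roma → score 0.
Arrival: beats Moonlight, Her, and Roma; loses to Parasite → score 3.
Parasite: beats Moonlight, Arrival, and Roma; ties Her → score 3.5.
Her: beats Moonlight and Roma; ties Parasite; loses to Arrival → score 2.5.
Roma: beats Moonlight; loses to Arrival, Parasite, and Her → score 1.
Parasite has the best pairwise record.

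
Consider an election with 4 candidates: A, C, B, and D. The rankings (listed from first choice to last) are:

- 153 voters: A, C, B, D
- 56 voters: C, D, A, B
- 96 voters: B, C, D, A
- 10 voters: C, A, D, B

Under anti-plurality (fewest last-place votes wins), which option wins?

C

Last-place votes: A 96, C 0, B 66, D 153.
C is ranked last by the fewest voters, so C wins.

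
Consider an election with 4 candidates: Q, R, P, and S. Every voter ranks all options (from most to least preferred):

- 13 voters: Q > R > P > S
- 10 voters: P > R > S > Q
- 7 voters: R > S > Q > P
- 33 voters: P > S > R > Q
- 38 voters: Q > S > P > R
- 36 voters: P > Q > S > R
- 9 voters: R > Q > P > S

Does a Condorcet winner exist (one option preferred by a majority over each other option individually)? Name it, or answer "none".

P

P vs Q: 79–67 for P.
P vs R: 117–29 for P.
P vs S: 101–45 for P.
P beats every other option head-to-head.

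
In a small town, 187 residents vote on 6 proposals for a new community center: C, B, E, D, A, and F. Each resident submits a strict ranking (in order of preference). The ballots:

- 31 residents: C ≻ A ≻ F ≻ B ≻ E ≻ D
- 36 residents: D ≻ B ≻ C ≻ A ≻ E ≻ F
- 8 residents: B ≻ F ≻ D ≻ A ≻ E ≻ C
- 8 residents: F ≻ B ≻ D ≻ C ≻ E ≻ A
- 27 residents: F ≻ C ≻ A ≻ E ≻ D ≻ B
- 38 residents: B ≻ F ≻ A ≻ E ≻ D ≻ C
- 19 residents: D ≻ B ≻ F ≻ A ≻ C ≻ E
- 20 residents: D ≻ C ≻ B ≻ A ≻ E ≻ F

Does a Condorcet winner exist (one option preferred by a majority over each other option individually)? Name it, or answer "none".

none

Checking pairwise contests:
B beats C 109–78.
D beats B 102–85.
C beats E 141–46.
E beats D 96–91.
C beats A 122–65.
B beats F 121–66.
Every option loses at least one head-to-head, so there is no Condorcet winner.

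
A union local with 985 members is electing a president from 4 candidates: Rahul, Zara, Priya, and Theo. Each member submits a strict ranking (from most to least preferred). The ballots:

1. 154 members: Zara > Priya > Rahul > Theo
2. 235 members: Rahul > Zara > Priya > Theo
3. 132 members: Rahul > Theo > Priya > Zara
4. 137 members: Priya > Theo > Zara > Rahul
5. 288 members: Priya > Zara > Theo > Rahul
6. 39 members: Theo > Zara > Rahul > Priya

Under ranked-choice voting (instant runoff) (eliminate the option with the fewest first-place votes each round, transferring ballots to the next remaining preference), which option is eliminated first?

Round 1: Rahul 367, Zara 154, Priya 425, Theo 39. Eliminate Theo.

Theo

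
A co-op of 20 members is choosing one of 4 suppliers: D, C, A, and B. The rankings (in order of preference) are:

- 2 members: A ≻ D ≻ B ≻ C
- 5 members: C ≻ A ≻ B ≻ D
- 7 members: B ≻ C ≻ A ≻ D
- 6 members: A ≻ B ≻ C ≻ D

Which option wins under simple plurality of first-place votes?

A

First-place votes: D 0, C 5, A 8, B 7.
A has the most first-place votes.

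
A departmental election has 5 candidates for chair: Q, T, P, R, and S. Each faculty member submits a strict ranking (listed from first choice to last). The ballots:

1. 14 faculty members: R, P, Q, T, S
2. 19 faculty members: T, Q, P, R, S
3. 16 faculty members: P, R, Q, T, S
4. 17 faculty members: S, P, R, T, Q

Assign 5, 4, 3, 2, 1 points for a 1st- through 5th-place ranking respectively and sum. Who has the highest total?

P

Q: 14·3 + 19·4 + 16·3 + 17·1 = 183
T: 14·2 + 19·5 + 16·2 + 17·2 = 189
P: 14·4 + 19·3 + 16·5 + 17·4 = 261
R: 14·5 + 19·2 + 16·4 + 17·3 = 223
S: 14·1 + 19·1 + 16·1 + 17·5 = 134
P has the highest Borda score (261).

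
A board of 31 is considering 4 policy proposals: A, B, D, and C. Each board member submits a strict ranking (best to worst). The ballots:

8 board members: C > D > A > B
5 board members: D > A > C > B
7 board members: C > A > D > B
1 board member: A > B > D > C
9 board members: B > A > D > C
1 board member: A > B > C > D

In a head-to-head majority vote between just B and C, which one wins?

C

Voters preferring B to C: 11; preferring C to B: 20.
C wins the head-to-head.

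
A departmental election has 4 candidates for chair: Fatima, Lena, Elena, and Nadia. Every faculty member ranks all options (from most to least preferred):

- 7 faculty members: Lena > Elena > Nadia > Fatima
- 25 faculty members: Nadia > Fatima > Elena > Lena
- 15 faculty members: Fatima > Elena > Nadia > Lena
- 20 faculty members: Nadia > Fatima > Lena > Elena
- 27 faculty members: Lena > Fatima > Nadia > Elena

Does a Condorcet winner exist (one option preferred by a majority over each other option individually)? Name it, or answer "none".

Nadia

Nadia vs Fatima: 52–42 for Nadia.
Nadia vs Lena: 60–34 for Nadia.
Nadia vs Elena: 72–22 for Nadia.
Nadia beats every other option head-to-head.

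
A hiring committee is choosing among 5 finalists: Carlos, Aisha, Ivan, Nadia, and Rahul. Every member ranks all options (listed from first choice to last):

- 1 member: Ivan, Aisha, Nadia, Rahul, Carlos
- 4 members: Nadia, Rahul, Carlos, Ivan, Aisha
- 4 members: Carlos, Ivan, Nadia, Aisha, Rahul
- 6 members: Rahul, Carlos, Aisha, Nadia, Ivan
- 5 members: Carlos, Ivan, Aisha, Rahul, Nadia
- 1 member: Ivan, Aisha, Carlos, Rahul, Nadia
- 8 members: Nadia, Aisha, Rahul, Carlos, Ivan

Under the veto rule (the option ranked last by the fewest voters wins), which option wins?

Last-place votes: Carlos 1, Aisha 4, Ivan 14, Nadia 6, Rahul 4.
Carlos is ranked last by the fewest voters, so Carlos wins.

Carlos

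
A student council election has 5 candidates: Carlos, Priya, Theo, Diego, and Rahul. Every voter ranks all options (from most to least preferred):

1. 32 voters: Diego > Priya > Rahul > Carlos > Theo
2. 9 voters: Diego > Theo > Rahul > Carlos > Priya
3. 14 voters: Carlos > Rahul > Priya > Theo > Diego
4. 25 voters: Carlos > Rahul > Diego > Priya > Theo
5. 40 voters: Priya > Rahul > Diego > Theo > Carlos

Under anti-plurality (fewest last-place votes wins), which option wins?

Rahul

Last-place votes: Carlos 40, Priya 9, Theo 57, Diego 14, Rahul 0.
Rahul is ranked last by the fewest voters, so Rahul wins.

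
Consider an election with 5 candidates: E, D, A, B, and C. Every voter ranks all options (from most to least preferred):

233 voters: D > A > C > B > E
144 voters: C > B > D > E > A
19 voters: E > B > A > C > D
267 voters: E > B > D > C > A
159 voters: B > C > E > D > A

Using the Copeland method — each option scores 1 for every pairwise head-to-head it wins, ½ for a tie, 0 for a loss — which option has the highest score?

B

E: beats D and A; loses to B and C → score 2.
D: beats A and C; loses to E and B → score 2.
A: loses to E, D, B, and C → score 0.
B: beats E, D, A, and C → score 4.
C: beats E and A; loses to D and B → score 2.
B has the best pairwise record.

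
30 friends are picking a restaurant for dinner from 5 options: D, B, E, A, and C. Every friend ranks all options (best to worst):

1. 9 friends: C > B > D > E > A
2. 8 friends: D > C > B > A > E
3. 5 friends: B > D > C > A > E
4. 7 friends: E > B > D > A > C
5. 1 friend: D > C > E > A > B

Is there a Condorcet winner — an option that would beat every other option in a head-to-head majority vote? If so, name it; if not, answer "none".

none

Checking pairwise contests:
B beats D 21–9.
C beats B 18–12.
D beats E 23–7.
D beats A 30–0.
D beats C 21–9.
Every option loses at least one head-to-head, so there is no Condorcet winner.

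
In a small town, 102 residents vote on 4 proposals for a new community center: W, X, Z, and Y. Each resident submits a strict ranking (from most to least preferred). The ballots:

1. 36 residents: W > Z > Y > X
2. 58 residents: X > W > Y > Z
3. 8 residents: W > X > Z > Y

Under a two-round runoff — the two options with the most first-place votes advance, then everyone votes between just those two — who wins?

X

Round 1 first-place votes: W 44, X 58, Z 0, Y 0.
X and W advance.
Runoff: X is preferred to W by 58 voters; W by 44.
X wins the runoff.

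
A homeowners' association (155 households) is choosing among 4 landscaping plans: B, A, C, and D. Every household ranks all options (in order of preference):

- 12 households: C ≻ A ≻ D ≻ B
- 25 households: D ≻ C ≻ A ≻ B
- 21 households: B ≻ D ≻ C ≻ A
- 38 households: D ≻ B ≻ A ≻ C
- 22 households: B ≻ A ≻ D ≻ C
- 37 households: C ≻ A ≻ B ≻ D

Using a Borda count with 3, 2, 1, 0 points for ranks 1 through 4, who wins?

B: 12·0 + 25·0 + 21·3 + 38·2 + 22·3 + 37·1 = 242
A: 12·2 + 25·1 + 21·0 + 38·1 + 22·2 + 37·2 = 205
C: 12·3 + 25·2 + 21·1 + 38·0 + 22·0 + 37·3 = 218
D: 12·1 + 25·3 + 21·2 + 38·3 + 22·1 + 37·0 = 265
D has the highest Borda score (265).

D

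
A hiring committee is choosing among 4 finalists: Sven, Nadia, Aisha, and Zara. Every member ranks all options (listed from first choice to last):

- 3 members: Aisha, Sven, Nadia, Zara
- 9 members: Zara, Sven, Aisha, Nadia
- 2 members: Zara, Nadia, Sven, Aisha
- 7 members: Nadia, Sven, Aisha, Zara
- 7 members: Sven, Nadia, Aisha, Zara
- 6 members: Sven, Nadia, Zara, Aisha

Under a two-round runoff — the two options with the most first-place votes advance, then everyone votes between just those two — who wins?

Round 1 first-place votes: Sven 13, Nadia 7, Aisha 3, Zara 11.
Sven and Zara advance.
Runoff: Sven is preferred to Zara by 23 voters; Zara by 11.
Sven wins the runoff.

Sven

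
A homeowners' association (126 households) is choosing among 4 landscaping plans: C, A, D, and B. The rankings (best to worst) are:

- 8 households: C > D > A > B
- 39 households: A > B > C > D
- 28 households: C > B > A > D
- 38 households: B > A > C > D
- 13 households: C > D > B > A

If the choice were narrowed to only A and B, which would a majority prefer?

B

Voters preferring A to B: 47; preferring B to A: 79.
B wins the head-to-head.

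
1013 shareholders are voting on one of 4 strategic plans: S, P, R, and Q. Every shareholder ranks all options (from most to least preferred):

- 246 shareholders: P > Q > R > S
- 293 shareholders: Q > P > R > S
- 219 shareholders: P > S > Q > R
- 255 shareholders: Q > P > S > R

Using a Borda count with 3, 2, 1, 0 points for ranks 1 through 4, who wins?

P

S: 246·0 + 293·0 + 219·2 + 255·1 = 693
P: 246·3 + 293·2 + 219·3 + 255·2 = 2491
R: 246·1 + 293·1 + 219·0 + 255·0 = 539
Q: 246·2 + 293·3 + 219·1 + 255·3 = 2355
P has the highest Borda score (2491).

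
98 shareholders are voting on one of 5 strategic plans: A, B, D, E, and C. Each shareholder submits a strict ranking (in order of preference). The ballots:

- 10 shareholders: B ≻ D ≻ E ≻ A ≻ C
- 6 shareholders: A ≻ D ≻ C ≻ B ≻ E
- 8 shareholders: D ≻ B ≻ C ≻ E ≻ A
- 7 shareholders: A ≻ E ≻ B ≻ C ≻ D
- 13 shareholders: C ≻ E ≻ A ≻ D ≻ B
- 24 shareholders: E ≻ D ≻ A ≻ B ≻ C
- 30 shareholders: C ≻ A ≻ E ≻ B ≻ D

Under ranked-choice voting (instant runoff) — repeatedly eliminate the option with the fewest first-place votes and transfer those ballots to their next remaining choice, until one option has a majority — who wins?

C

Round 1: A 13, B 10, D 8, E 24, C 43. Eliminate D.
Round 2: A 13, B 18, E 24, C 43. Eliminate A.
Round 3: B 18, E 31, C 49. Eliminate B.
Round 4: E 41, C 57. C has a majority.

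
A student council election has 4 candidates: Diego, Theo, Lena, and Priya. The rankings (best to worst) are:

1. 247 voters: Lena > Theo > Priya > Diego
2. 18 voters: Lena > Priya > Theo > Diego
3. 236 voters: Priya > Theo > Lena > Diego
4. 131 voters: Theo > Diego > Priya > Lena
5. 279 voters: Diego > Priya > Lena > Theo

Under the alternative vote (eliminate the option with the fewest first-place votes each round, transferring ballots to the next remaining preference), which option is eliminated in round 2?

Priya

Round 1: Diego 279, Theo 131, Lena 265, Priya 236. Eliminate Theo.
Round 2: Diego 410, Lena 265, Priya 236. Eliminate Priya.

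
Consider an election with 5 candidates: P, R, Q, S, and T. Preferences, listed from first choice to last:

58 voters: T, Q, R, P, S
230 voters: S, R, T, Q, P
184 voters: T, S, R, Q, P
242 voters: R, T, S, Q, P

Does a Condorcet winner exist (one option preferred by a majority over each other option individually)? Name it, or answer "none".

Checking pairwise contests:
R beats P 714–0.
S beats R 414–300.
R beats Q 656–58.
T beats S 484–230.
R beats T 472–242.
Every option loses at least one head-to-head, so there is no Condorcet winner.

none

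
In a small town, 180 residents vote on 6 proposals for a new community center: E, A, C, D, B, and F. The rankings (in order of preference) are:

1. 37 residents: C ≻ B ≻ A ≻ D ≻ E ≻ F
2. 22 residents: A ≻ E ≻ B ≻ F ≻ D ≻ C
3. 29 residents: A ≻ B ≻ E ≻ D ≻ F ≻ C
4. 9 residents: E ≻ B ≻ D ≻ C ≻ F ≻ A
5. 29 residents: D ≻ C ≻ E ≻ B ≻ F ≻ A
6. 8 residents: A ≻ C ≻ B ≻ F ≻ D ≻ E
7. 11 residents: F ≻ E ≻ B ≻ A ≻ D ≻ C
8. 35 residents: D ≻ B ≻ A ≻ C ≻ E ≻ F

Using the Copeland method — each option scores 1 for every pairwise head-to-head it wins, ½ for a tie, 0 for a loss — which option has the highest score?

E: beats F; loses to A, C, D, and B → score 1.
A: beats E, C, D, and F; loses to B → score 4.
C: beats E and F; loses to A, D, and B → score 2.
D: beats E, C, and F; loses to A and B → score 3.
B: beats E, A, C, D, and F → score 5.
F: loses to E, A, C, D, and B → score 0.
B has the best pairwise record.

B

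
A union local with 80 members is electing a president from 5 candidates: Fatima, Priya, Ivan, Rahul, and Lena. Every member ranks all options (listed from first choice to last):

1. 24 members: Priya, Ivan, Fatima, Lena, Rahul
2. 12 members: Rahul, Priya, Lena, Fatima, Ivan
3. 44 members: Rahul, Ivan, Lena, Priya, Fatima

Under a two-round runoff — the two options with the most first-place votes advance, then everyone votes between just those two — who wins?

Round 1 first-place votes: Fatima 0, Priya 24, Ivan 0, Rahul 56, Lena 0.
Rahul and Priya advance.
Runoff: Rahul is preferred to Priya by 56 voters; Priya by 24.
Rahul wins the runoff.

Rahul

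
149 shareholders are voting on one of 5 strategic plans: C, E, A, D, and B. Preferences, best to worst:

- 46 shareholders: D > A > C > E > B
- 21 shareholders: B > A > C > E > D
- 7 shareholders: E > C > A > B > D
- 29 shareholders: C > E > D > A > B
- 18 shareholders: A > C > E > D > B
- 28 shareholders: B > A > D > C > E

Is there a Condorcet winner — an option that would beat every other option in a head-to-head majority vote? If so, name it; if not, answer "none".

none

Checking pairwise contests:
A beats C 113–36.
C beats E 142–7.
D beats A 75–74.
C beats D 75–74.
C beats B 100–49.
Every option loses at least one head-to-head, so there is no Condorcet winner.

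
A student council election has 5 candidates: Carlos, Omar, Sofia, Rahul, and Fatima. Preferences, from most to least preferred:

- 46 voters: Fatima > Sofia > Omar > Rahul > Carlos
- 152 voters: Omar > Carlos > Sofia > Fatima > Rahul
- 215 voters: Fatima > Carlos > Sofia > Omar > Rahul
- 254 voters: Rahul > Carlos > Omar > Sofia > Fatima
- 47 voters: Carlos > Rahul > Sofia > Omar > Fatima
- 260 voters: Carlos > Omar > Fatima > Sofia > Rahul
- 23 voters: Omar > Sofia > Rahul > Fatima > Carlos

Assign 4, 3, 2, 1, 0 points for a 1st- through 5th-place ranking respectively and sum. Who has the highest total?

Carlos: 46·0 + 152·3 + 215·3 + 254·3 + 47·4 + 260·4 + 23·0 = 3091
Omar: 46·2 + 152·4 + 215·1 + 254·2 + 47·1 + 260·3 + 23·4 = 2342
Sofia: 46·3 + 152·2 + 215·2 + 254·1 + 47·2 + 260·1 + 23·3 = 1549
Rahul: 46·1 + 152·0 + 215·0 + 254·4 + 47·3 + 260·0 + 23·2 = 1249
Fatima: 46·4 + 152·1 + 215·4 + 254·0 + 47·0 + 260·2 + 23·1 = 1739
Carlos has the highest Borda score (3091).

Carlos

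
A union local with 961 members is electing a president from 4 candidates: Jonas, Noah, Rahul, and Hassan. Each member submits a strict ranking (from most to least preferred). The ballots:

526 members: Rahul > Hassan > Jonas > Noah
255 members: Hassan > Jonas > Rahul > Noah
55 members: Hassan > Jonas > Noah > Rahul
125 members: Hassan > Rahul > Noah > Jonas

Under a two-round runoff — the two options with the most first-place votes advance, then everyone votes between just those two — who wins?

Round 1 first-place votes: Jonas 0, Noah 0, Rahul 526, Hassan 435.
Rahul and Hassan advance.
Runoff: Rahul is preferred to Hassan by 526 voters; Hassan by 435.
Rahul wins the runoff.

Rahul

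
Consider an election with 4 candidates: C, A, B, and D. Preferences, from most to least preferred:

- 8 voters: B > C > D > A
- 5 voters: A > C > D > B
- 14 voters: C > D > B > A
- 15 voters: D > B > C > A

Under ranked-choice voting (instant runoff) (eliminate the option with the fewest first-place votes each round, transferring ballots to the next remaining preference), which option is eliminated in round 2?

B

Round 1: C 14, A 5, B 8, D 15. Eliminate A.
Round 2: C 19, B 8, D 15. Eliminate B.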